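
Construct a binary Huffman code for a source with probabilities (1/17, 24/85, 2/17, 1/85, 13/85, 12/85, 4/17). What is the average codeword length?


Huffman construction (repeatedly merge the two least-probable nodes; each merge adds 1 bit to every symbol beneath it): 1/85 + 1/17 = 6/85; 6/85 + 2/17 = 16/85; 12/85 + 13/85 = 5/17; 16/85 + 4/17 = 36/85; 24/85 + 5/17 = 49/85; 36/85 + 49/85 = 1. Resulting codeword lengths (in the order the probabilities were given): (4, 2, 3, 4, 3, 3, 2). L_avg = sum(p_i * l_i) = 1/17*4 + 24/85*2 + 2/17*3 + 1/85*4 + 13/85*3 + 12/85*3 + 4/17*2 = 217/85 = 2.5529

2.5529 bits


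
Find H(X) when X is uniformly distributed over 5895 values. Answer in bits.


H = log2(n) = log2(5895) = 12.5253

12.5253 bits


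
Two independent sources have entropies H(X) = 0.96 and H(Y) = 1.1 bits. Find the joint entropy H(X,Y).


For independent variables, H(X,Y) = H(X) + H(Y) = 0.96 + 1.1 = 2.06

2.06 bits


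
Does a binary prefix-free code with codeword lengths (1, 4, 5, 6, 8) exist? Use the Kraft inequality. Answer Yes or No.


Kraft sum = sum(2^(-l_i)) = 0.6133, need <= 1. Result: satisfied (a binary prefix-free code with these lengths exists)

Yes


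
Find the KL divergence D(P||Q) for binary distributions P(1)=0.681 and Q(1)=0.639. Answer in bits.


KL = p*log2(p/q) + (1-p)*log2((1-p)/(1-q)) = 0.681*log2(0.681/0.639) + 0.319*log2(0.319/0.361) = 0.0056

0.0056 bits


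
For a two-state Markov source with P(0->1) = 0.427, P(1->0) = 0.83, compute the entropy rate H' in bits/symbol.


Stationary distribution: pi_0 = p10/(p01+p10) = 0.6603, pi_1 = 0.3397. Entropy rate H' = pi_0*H(p01) + pi_1*H(p10) = 0.6603*0.9846 + 0.3397*0.6577 = 0.8735

0.8735 bits/symbol


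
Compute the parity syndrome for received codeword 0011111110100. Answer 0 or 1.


Syndrome = XOR of all bits = 0 XOR 0 XOR 1 XOR 1 XOR 1 XOR 1 XOR 1 XOR 1 XOR 1 XOR 0 XOR 1 XOR 0 XOR 0 = 0

0


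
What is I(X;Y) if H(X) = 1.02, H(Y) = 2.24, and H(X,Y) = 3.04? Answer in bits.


I(X;Y) = H(X) + H(Y) - H(X,Y) = 1.02 + 2.24 - 3.04 = 0.22

0.22 bits


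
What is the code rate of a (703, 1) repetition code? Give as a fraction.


Rate = k/n = 1/703

1/703


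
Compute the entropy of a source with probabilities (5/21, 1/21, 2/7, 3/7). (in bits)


H = -sum(p_i * log2(p_i)). Terms: -(5/21)*log2(5/21) = 0.492950; -(1/21)*log2(1/21) = 0.209158; -(2/7)*log2(2/7) = 0.516387; -(3/7)*log2(3/7) = 0.523882. H = 0.492950 + 0.209158 + 0.516387 + 0.523882 = 1.7424

1.7424 bits


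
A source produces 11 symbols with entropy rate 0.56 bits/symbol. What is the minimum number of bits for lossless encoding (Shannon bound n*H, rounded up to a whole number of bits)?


Minimum bits >= n * H = 11 * 0.56 = 6.16, rounded up to a whole number of bits = 7

7 bits


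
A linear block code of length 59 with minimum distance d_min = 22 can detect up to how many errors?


Detection capability = d_min - 1 = 22 - 1 = 21

21 errors


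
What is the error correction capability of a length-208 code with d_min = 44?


Correction capability = floor((d-1)/2) = floor((44-1)/2) = 21

21 errors


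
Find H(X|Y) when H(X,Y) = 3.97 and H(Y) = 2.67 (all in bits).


H(X|Y) = H(X,Y) - H(Y) = 3.97 - 2.67 = 1.3

1.3 bits


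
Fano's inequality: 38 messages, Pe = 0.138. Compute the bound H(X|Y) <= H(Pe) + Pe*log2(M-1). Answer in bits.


H(Pe) = -Pe*log2(Pe) - (1-Pe)*log2(1-Pe) = -0.138*log2(0.138) - 0.862*log2(0.862) = 0.394302 + 0.184675 = 0.579. Pe*log2(M-1) = 0.138*log2(37) = 0.718905. Bound = H(Pe) + Pe*log2(M-1) = 0.394302 + 0.184675 + 0.718905 = 1.2979

1.2979 bits


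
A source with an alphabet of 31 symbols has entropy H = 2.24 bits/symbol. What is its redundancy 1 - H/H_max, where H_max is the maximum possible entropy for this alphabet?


H_max = log2(K) = log2(31) = 4.9542 bits/symbol. Redundancy = 1 - H/H_max = 1 - 2.24/4.9542 = 1 - 0.4521 = 0.5479

0.5479


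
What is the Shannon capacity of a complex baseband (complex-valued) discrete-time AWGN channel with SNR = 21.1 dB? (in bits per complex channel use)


SNR_linear = 10^(21.1/10) = 128.825; C = log2(1 + SNR_linear) = log2(1 + 128.825) = 7.0204

7.0204 bits/channel use


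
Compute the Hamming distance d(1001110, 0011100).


Count differing positions: ^ . ^ . . ^ . = 3 differences

3


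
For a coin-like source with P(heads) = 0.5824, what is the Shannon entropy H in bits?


H = -p*log2(p) - (1-p)*log2(1-p). -0.5824*log2(0.5824) = 0.454224; -0.4176*log2(0.4176) = 0.526095. H = 0.454224 + 0.526095 = 0.9803

0.9803 bits


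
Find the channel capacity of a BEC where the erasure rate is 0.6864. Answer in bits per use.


C = 1 - epsilon = 1 - 0.6864 = 0.3136

0.3136 bits


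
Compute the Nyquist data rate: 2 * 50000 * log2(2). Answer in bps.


Rate = 2 * B * log2(M) = 2 * 50000 * 1.0 = 100000.0

100000.0 bps


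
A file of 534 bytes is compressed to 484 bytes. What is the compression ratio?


Ratio = original / compressed = 534 / 484 = 1.1033

1.1033


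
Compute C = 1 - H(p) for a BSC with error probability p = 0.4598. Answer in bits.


H(p) = -p*log2(p) - (1-p)*log2(1-p) = -0.4598*log2(0.4598) - 0.5402*log2(0.5402) = 0.515400 + 0.479932 = 0.9953. C = 1 - H(p) = 1 - 0.9953 = 0.0047

0.0047 bits


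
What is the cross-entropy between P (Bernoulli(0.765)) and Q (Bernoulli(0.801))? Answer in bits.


H(P,Q) = -p*log2(q) - (1-p)*log2(1-q). -0.765*log2(0.801) = 0.244896; -0.235*log2(0.199) = 0.547353. H(P,Q) = 0.244896 + 0.547353 = 0.7922

0.7922 bits


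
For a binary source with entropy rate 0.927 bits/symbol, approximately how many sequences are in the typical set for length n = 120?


log2|A_typical| = nH = 120 * 0.927 = 111.24, so |A_typical| ~ 2^111.24 = 3.066e+33

3.066e+33


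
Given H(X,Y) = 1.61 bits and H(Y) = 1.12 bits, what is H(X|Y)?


H(X|Y) = H(X,Y) - H(Y) = 1.61 - 1.12 = 0.49

0.49 bits


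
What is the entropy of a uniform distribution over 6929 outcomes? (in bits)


H = log2(n) = log2(6929) = 12.7584

12.7584 bits


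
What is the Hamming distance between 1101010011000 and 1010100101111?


Count differing positions: . ^ ^ ^ ^ ^ . ^ ^ . ^ ^ ^ = 10 differences

10


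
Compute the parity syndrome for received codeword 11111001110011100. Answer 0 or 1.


Syndrome = XOR of all bits = 1 XOR 1 XOR 1 XOR 1 XOR 1 XOR 0 XOR 0 XOR 1 XOR 1 XOR 1 XOR 0 XOR 0 XOR 1 XOR 1 XOR 1 XOR 0 XOR 0 = 1

1


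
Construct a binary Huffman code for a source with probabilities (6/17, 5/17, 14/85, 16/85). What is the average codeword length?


Huffman construction (repeatedly merge the two least-probable nodes; each merge adds 1 bit to every symbol beneath it): 14/85 + 16/85 = 6/17; 5/17 + 6/17 = 11/17; 6/17 + 11/17 = 1. Resulting codeword lengths (in the order the probabilities were given): (2, 2, 2, 2). L_avg = sum(p_i * l_i) = 6/17*2 + 5/17*2 + 14/85*2 + 16/85*2 = 2

2.0 bits


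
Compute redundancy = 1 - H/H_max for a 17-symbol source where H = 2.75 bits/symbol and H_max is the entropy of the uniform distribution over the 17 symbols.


H_max = log2(K) = log2(17) = 4.0875 bits/symbol. Redundancy = 1 - H/H_max = 1 - 2.75/4.0875 = 1 - 0.6728 = 0.3272

0.3272


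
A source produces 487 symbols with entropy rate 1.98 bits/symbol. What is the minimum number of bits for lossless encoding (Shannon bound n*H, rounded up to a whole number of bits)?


Minimum bits >= n * H = 487 * 1.98 = 964.26, rounded up to a whole number of bits = 965

965 bits


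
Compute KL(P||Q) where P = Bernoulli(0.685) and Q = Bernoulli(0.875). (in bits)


KL = p*log2(p/q) + (1-p)*log2((1-p)/(1-q)) = 0.685*log2(0.685/0.875) + 0.315*log2(0.315/0.125) = 0.1781

0.1781 bits


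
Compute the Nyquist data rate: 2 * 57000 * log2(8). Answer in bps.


Rate = 2 * B * log2(M) = 2 * 57000 * 3.0 = 342000.0

342000.0 bps


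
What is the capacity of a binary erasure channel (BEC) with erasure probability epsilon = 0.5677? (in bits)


C = 1 - epsilon = 1 - 0.5677 = 0.4323

0.4323 bits


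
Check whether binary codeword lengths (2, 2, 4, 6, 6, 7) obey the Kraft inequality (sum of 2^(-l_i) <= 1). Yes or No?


Kraft sum = sum(2^(-l_i)) = 0.6016, need <= 1. Result: satisfied (a binary prefix-free code with these lengths exists)

Yes


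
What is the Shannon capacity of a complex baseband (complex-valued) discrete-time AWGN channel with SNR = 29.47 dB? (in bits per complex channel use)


SNR_linear = 10^(29.47/10) = 885.1156; C = log2(1 + SNR_linear) = log2(1 + 885.1156) = 9.7914

9.7914 bits/channel use


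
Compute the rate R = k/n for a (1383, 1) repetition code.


Rate = k/n = 1/1383

1/1383


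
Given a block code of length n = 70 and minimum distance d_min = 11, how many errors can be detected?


Detection capability = d_min - 1 = 11 - 1 = 10

10 errors


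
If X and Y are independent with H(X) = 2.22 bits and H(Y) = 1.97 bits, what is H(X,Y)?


For independent variables, H(X,Y) = H(X) + H(Y) = 2.22 + 1.97 = 4.19

4.19 bits


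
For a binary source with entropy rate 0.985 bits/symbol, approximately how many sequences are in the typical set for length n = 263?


log2|A_typical| = nH = 263 * 0.985 = 259.055, so |A_typical| ~ 2^259.055 = 9.623e+77

9.623e+77


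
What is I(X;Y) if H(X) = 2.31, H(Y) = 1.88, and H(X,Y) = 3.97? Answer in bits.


I(X;Y) = H(X) + H(Y) - H(X,Y) = 2.31 + 1.88 - 3.97 = 0.22

0.22 bits


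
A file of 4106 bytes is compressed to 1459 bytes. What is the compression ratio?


Ratio = original / compressed = 4106 / 1459 = 2.8143

2.8143


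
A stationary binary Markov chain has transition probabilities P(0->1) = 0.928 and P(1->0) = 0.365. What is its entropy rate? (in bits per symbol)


Stationary distribution: pi_0 = p10/(p01+p10) = 0.2823, pi_1 = 0.7177. Entropy rate H' = pi_0*H(p01) + pi_1*H(p10) = 0.2823*0.3733 + 0.7177*0.9468 = 0.7849

0.7849 bits/symbol


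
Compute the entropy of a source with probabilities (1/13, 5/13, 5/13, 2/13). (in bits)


H = -sum(p_i * log2(p_i)). Terms: -(1/13)*log2(1/13) = 0.284649; -(5/13)*log2(5/13) = 0.530197; -(5/13)*log2(5/13) = 0.530197; -(2/13)*log2(2/13) = 0.415452. H = 0.284649 + 0.530197 + 0.530197 + 0.415452 = 1.7605

1.7605 bits


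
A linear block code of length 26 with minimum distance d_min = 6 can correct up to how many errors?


Correction capability = floor((d-1)/2) = floor((6-1)/2) = 2

2 errors


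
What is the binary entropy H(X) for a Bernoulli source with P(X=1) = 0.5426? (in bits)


H = -p*log2(p) - (1-p)*log2(1-p). -0.5426*log2(0.5426) = 0.478594; -0.4574*log2(0.4574) = 0.516163. H = 0.478594 + 0.516163 = 0.9948

0.9948 bits


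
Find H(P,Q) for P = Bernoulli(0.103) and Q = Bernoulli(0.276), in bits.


H(P,Q) = -p*log2(q) - (1-p)*log2(1-q). -0.103*log2(0.276) = 0.191298; -0.897*log2(0.724) = 0.417947. H(P,Q) = 0.191298 + 0.417947 = 0.6092

0.6092 bits


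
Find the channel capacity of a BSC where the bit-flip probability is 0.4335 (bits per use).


H(p) = -p*log2(p) - (1-p)*log2(1-p) = -0.4335*log2(0.4335) - 0.5665*log2(0.5665) = 0.522756 + 0.464446 = 0.9872. C = 1 - H(p) = 1 - 0.9872 = 0.0128

0.0128 bits


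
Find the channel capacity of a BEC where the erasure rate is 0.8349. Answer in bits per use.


C = 1 - epsilon = 1 - 0.8349 = 0.1651

0.1651 bits


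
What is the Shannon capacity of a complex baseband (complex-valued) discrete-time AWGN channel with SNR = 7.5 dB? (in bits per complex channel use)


SNR_linear = 10^(7.5/10) = 5.6234; C = log2(1 + SNR_linear) = log2(1 + 5.6234) = 2.7276

2.7276 bits/channel use


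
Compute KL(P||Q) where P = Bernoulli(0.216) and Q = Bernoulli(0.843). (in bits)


KL = p*log2(p/q) + (1-p)*log2((1-p)/(1-q)) = 0.216*log2(0.216/0.843) + 0.784*log2(0.784/0.157) = 1.3946

1.3946 bits


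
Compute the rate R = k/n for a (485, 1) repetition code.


Rate = k/n = 1/485

1/485


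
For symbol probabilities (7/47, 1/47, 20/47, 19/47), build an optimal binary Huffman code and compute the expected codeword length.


Huffman construction (repeatedly merge the two least-probable nodes; each merge adds 1 bit to every symbol beneath it): 1/47 + 7/47 = 8/47; 8/47 + 19/47 = 27/47; 20/47 + 27/47 = 1. Resulting codeword lengths (in the order the probabilities were given): (3, 3, 1, 2). L_avg = sum(p_i * l_i) = 7/47*3 + 1/47*3 + 20/47*1 + 19/47*2 = 82/47 = 1.7447

1.7447 bits


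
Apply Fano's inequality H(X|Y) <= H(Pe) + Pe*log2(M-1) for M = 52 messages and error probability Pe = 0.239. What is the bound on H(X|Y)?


H(Pe) = -Pe*log2(Pe) - (1-Pe)*log2(1-Pe) = -0.239*log2(0.239) - 0.761*log2(0.761) = 0.493515 + 0.299858 = 0.7934. Pe*log2(M-1) = 0.239*log2(51) = 1.355710. Bound = H(Pe) + Pe*log2(M-1) = 0.493515 + 0.299858 + 1.355710 = 2.1491

2.1491 bits


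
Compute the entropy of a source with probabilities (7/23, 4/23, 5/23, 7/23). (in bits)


H = -sum(p_i * log2(p_i)). Terms: -(7/23)*log2(7/23) = 0.522324; -(4/23)*log2(4/23) = 0.438880; -(5/23)*log2(5/23) = 0.478616; -(7/23)*log2(7/23) = 0.522324. H = 0.522324 + 0.438880 + 0.478616 + 0.522324 = 1.9621

1.9621 bits


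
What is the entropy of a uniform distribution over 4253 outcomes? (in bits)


H = log2(n) = log2(4253) = 12.0543

12.0543 bits


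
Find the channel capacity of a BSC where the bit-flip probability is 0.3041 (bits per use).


H(p) = -p*log2(p) - (1-p)*log2(1-p) = -0.3041*log2(0.3041) - 0.6959*log2(0.6959) = 0.522256 + 0.363989 = 0.8862. C = 1 - H(p) = 1 - 0.8862 = 0.1138

0.1138 bits


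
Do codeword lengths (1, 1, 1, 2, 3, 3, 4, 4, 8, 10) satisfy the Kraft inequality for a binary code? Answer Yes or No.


Kraft sum = sum(2^(-l_i)) = 2.1299, need <= 1. Result: violated (a binary prefix-free code with these lengths cannot exist)

No


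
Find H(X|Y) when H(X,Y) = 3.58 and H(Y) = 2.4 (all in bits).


H(X|Y) = H(X,Y) - H(Y) = 3.58 - 2.4 = 1.18

1.18 bits


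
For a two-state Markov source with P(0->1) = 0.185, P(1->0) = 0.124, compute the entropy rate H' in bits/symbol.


Stationary distribution: pi_0 = p10/(p01+p10) = 0.4013, pi_1 = 0.5987. Entropy rate H' = pi_0*H(p01) + pi_1*H(p10) = 0.4013*0.6909 + 0.5987*0.5408 = 0.601

0.601 bits/symbol


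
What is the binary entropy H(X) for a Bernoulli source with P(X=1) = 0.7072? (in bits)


H = -p*log2(p) - (1-p)*log2(1-p). -0.7072*log2(0.7072) = 0.353466; -0.2928*log2(0.2928) = 0.518845. H = 0.353466 + 0.518845 = 0.8723

0.8723 bits


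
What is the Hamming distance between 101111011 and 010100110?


Count differing positions: ^ ^ ^ . ^ ^ ^ . ^ = 7 differences

7


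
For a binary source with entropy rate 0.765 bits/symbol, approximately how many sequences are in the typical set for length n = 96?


log2|A_typical| = nH = 96 * 0.765 = 73.44, so |A_typical| ~ 2^73.44 = 1.281e+22

1.281e+22


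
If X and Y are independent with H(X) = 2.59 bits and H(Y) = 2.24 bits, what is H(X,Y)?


For independent variables, H(X,Y) = H(X) + H(Y) = 2.59 + 2.24 = 4.83

4.83 bits


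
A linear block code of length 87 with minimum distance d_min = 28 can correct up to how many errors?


Correction capability = floor((d-1)/2) = floor((28-1)/2) = 13

13 errors


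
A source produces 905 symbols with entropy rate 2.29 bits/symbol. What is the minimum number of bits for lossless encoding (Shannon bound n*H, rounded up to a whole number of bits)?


Minimum bits >= n * H = 905 * 2.29 = 2072.45, rounded up to a whole number of bits = 2073

2073 bits


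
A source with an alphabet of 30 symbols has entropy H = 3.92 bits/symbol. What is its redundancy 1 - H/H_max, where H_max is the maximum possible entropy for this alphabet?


H_max = log2(K) = log2(30) = 4.9069 bits/symbol. Redundancy = 1 - H/H_max = 1 - 3.92/4.9069 = 1 - 0.7989 = 0.2011

0.2011


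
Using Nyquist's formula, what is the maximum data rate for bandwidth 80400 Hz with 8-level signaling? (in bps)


Rate = 2 * B * log2(M) = 2 * 80400 * 3.0 = 482400.0

482400.0 bps


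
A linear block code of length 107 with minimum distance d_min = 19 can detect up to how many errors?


Detection capability = d_min - 1 = 19 - 1 = 18

18 errors


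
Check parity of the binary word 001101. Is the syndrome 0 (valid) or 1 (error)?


Syndrome = XOR of all bits = 0 XOR 0 XOR 1 XOR 1 XOR 0 XOR 1 = 1

1


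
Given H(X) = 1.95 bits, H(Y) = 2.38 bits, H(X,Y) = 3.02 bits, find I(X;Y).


I(X;Y) = H(X) + H(Y) - H(X,Y) = 1.95 + 2.38 - 3.02 = 1.31

1.31 bits


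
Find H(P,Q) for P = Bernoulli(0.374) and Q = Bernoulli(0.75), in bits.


H(P,Q) = -p*log2(q) - (1-p)*log2(1-q). -0.374*log2(0.75) = 0.155224; -0.626*log2(0.25) = 1.252000. H(P,Q) = 0.155224 + 1.252000 = 1.4072

1.4072 bits


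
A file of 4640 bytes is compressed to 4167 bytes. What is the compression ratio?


Ratio = original / compressed = 4640 / 4167 = 1.1135

1.1135


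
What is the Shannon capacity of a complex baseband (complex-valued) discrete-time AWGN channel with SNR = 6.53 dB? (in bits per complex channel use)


SNR_linear = 10^(6.53/10) = 4.4978; C = log2(1 + SNR_linear) = log2(1 + 4.4978) = 2.4589

2.4589 bits/channel use


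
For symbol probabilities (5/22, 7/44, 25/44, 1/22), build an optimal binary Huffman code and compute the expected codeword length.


Huffman construction (repeatedly merge the two least-probable nodes; each merge adds 1 bit to every symbol beneath it): 1/22 + 7/44 = 9/44; 9/44 + 5/22 = 19/44; 19/44 + 25/44 = 1. Resulting codeword lengths (in the order the probabilities were given): (2, 3, 1, 3). L_avg = sum(p_i * l_i) = 5/22*2 + 7/44*3 + 25/44*1 + 1/22*3 = 18/11 = 1.6364

1.6364 bits


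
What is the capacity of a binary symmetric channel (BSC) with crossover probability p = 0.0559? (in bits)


H(p) = -p*log2(p) - (1-p)*log2(1-p) = -0.0559*log2(0.0559) - 0.9441*log2(0.9441) = 0.232600 + 0.078349 = 0.3109. C = 1 - H(p) = 1 - 0.3109 = 0.6891

0.6891 bits


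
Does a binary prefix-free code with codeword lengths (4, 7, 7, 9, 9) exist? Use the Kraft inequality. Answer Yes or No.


Kraft sum = sum(2^(-l_i)) = 0.082, need <= 1. Result: satisfied (a binary prefix-free code with these lengths exists)

Yes


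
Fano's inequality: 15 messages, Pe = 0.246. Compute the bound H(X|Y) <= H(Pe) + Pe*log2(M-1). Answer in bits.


H(Pe) = -Pe*log2(Pe) - (1-Pe)*log2(1-Pe) = -0.246*log2(0.246) - 0.754*log2(0.754) = 0.497724 + 0.307152 = 0.8049. Pe*log2(M-1) = 0.246*log2(14) = 0.936609. Bound = H(Pe) + Pe*log2(M-1) = 0.497724 + 0.307152 + 0.936609 = 1.7415

1.7415 bits


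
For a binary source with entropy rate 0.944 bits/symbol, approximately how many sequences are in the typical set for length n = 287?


log2|A_typical| = nH = 287 * 0.944 = 270.928, so |A_typical| ~ 2^270.928 = 3.610e+81

3.610e+81


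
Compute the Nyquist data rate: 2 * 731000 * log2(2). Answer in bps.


Rate = 2 * B * log2(M) = 2 * 731000 * 1.0 = 1462000.0

1462000.0 bps


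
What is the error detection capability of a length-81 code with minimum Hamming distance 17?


Detection capability = d_min - 1 = 17 - 1 = 16

16 errors


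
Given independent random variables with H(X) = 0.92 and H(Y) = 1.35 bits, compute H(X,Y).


For independent variables, H(X,Y) = H(X) + H(Y) = 0.92 + 1.35 = 2.27

2.27 bits


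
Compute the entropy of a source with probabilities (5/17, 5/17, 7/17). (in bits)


H = -sum(p_i * log2(p_i)). Terms: -(5/17)*log2(5/17) = 0.519275; -(5/17)*log2(5/17) = 0.519275; -(7/17)*log2(7/17) = 0.527103. H = 0.519275 + 0.519275 + 0.527103 = 1.5657

1.5657 bits


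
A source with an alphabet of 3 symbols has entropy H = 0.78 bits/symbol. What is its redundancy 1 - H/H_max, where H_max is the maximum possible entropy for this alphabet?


H_max = log2(K) = log2(3) = 1.585 bits/symbol. Redundancy = 1 - H/H_max = 1 - 0.78/1.585 = 1 - 0.4921 = 0.5079

0.5079


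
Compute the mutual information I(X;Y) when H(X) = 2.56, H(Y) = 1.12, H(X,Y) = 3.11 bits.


I(X;Y) = H(X) + H(Y) - H(X,Y) = 2.56 + 1.12 - 3.11 = 0.57

0.57 bits


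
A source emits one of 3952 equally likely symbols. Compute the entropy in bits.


H = log2(n) = log2(3952) = 11.9484

11.9484 bits


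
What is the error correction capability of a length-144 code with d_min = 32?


Correction capability = floor((d-1)/2) = floor((32-1)/2) = 15

15 errors


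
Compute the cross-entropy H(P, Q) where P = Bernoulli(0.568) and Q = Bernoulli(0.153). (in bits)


H(P,Q) = -p*log2(q) - (1-p)*log2(1-q). -0.568*log2(0.153) = 1.538369; -0.432*log2(0.847) = 0.103493. H(P,Q) = 1.538369 + 0.103493 = 1.6419

1.6419 bits


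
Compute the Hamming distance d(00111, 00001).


Count differing positions: . . ^ ^ . = 2 differences

2


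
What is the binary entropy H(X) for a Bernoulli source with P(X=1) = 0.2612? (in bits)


H = -p*log2(p) - (1-p)*log2(1-p). -0.2612*log2(0.2612) = 0.505885; -0.7388*log2(0.7388) = 0.322667. H = 0.505885 + 0.322667 = 0.8286

0.8286 bits


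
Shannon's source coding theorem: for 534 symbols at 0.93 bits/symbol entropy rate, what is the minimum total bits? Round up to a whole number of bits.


Minimum bits >= n * H = 534 * 0.93 = 496.62, rounded up to a whole number of bits = 497

497 bits


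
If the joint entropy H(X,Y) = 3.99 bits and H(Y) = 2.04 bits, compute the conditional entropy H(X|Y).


H(X|Y) = H(X,Y) - H(Y) = 3.99 - 2.04 = 1.95

1.95 bits


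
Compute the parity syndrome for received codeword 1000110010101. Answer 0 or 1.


Syndrome = XOR of all bits = 1 XOR 0 XOR 0 XOR 0 XOR 1 XOR 1 XOR 0 XOR 0 XOR 1 XOR 0 XOR 1 XOR 0 XOR 1 = 0

0


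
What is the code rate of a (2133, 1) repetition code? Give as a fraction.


Rate = k/n = 1/2133

1/2133


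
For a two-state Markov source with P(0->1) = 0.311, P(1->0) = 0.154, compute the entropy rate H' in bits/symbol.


Stationary distribution: pi_0 = p10/(p01+p10) = 0.3312, pi_1 = 0.6688. Entropy rate H' = pi_0*H(p01) + pi_1*H(p10) = 0.3312*0.8943 + 0.6688*0.6198 = 0.7107

0.7107 bits/symbol


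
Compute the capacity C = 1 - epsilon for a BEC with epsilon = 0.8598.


C = 1 - epsilon = 1 - 0.8598 = 0.1402

0.1402 bits


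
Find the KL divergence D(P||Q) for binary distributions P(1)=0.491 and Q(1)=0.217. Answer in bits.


KL = p*log2(p/q) + (1-p)*log2((1-p)/(1-q)) = 0.491*log2(0.491/0.217) + 0.509*log2(0.509/0.783) = 0.2621

0.2621 bits


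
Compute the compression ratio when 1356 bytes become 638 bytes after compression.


Ratio = original / compressed = 1356 / 638 = 2.1254

2.1254


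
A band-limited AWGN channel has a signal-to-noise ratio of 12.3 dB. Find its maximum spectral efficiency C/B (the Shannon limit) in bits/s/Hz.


SNR_linear = 10^(12.3/10) = 16.9824; C/B = log2(1 + SNR_linear) = log2(1 + 16.9824) = 4.1685

4.1685 bits/s/Hz


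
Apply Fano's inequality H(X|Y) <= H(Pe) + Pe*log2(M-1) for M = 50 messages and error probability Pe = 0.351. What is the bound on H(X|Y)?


H(Pe) = -Pe*log2(Pe) - (1-Pe)*log2(1-Pe) = -0.351*log2(0.351) - 0.649*log2(0.649) = 0.530170 + 0.404788 = 0.935. Pe*log2(M-1) = 0.351*log2(49) = 1.970763. Bound = H(Pe) + Pe*log2(M-1) = 0.530170 + 0.404788 + 1.970763 = 2.9057

2.9057 bits


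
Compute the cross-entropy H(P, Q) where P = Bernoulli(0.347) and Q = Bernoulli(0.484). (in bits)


H(P,Q) = -p*log2(q) - (1-p)*log2(1-q). -0.347*log2(0.484) = 0.363282; -0.653*log2(0.516) = 0.623326. H(P,Q) = 0.363282 + 0.623326 = 0.9866

0.9866 bits


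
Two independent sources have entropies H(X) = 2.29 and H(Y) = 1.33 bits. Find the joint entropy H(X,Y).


For independent variables, H(X,Y) = H(X) + H(Y) = 2.29 + 1.33 = 3.62

3.62 bits


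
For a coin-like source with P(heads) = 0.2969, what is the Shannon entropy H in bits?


H = -p*log2(p) - (1-p)*log2(1-p). -0.2969*log2(0.2969) = 0.520154; -0.7031*log2(0.7031) = 0.357314. H = 0.520154 + 0.357314 = 0.8775

0.8775 bits


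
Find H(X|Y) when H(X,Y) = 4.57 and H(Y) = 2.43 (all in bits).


H(X|Y) = H(X,Y) - H(Y) = 4.57 - 2.43 = 2.14

2.14 bits


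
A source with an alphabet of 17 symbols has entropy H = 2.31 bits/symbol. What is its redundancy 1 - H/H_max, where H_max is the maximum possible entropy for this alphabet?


H_max = log2(K) = log2(17) = 4.0875 bits/symbol. Redundancy = 1 - H/H_max = 1 - 2.31/4.0875 = 1 - 0.5651 = 0.4349

0.4349


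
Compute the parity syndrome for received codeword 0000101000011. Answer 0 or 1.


Syndrome = XOR of all bits = 0 XOR 0 XOR 0 XOR 0 XOR 1 XOR 0 XOR 1 XOR 0 XOR 0 XOR 0 XOR 0 XOR 1 XOR 1 = 0

0


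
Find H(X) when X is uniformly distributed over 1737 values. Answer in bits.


H = log2(n) = log2(1737) = 10.7624

10.7624 bits


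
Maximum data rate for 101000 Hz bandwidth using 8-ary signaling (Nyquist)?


Rate = 2 * B * log2(M) = 2 * 101000 * 3.0 = 606000.0

606000.0 bps


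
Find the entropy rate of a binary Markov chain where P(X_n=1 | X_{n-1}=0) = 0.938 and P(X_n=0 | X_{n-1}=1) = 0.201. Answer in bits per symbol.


Stationary distribution: pi_0 = p10/(p01+p10) = 0.1765, pi_1 = 0.8235. Entropy rate H' = pi_0*H(p01) + pi_1*H(p10) = 0.1765*0.3353 + 0.8235*0.7239 = 0.6553

0.6553 bits/symbol


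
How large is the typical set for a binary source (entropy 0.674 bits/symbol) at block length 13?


log2|A_typical| = nH = 13 * 0.674 = 8.762, so |A_typical| ~ 2^8.762 = 4.341e+02

4.341e+02


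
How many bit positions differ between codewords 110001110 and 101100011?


Count differing positions: . ^ ^ ^ . ^ ^ . ^ = 6 differences

6


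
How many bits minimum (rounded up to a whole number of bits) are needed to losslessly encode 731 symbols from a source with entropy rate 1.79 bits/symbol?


Minimum bits >= n * H = 731 * 1.79 = 1308.49, rounded up to a whole number of bits = 1309

1309 bits


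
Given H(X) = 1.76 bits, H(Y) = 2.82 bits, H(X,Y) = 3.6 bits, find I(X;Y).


I(X;Y) = H(X) + H(Y) - H(X,Y) = 1.76 + 2.82 - 3.6 = 0.98

0.98 bits


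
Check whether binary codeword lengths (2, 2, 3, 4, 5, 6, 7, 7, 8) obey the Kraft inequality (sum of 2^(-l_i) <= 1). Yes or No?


Kraft sum = sum(2^(-l_i)) = 0.7539, need <= 1. Result: satisfied (a binary prefix-free code with these lengths exists)

Yes


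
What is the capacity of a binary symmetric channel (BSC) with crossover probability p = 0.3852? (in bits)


H(p) = -p*log2(p) - (1-p)*log2(1-p) = -0.3852*log2(0.3852) - 0.6148*log2(0.6148) = 0.530159 + 0.431473 = 0.9616. C = 1 - H(p) = 1 - 0.9616 = 0.0384

0.0384 bits


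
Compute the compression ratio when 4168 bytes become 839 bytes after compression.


Ratio = original / compressed = 4168 / 839 = 4.9678

4.9678


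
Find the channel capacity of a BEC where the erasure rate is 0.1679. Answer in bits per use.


C = 1 - epsilon = 1 - 0.1679 = 0.8321

0.8321 bits


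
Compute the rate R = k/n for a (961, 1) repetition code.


Rate = k/n = 1/961

1/961


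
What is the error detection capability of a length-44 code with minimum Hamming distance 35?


Detection capability = d_min - 1 = 35 - 1 = 34

34 errors


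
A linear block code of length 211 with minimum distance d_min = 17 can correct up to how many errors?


Correction capability = floor((d-1)/2) = floor((17-1)/2) = 8

8 errors


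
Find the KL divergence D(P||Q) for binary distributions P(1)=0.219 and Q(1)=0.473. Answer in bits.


KL = p*log2(p/q) + (1-p)*log2((1-p)/(1-q)) = 0.219*log2(0.219/0.473) + 0.781*log2(0.781/0.527) = 0.1999

0.1999 bits


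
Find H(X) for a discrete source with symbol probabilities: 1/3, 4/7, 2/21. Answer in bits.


H = -sum(p_i * log2(p_i)). Terms: -(1/3)*log2(1/3) = 0.528321; -(4/7)*log2(4/7) = 0.461346; -(2/21)*log2(2/21) = 0.323078. H = 0.528321 + 0.461346 + 0.323078 = 1.3127

1.3127 bits


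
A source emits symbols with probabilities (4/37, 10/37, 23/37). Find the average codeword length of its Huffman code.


Huffman construction (repeatedly merge the two least-probable nodes; each merge adds 1 bit to every symbol beneath it): 4/37 + 10/37 = 14/37; 14/37 + 23/37 = 1. Resulting codeword lengths (in the order the probabilities were given): (2, 2, 1). L_avg = sum(p_i * l_i) = 4/37*2 + 10/37*2 + 23/37*1 = 51/37 = 1.3784

1.3784 bits


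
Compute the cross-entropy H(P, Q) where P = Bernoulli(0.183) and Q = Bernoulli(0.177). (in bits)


H(P,Q) = -p*log2(q) - (1-p)*log2(1-q). -0.183*log2(0.177) = 0.457167; -0.817*log2(0.823) = 0.229606. H(P,Q) = 0.457167 + 0.229606 = 0.6868

0.6868 bits


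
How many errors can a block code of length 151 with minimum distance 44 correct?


Correction capability = floor((d-1)/2) = floor((44-1)/2) = 21

21 errors


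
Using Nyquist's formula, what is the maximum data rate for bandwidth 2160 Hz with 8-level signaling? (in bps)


Rate = 2 * B * log2(M) = 2 * 2160 * 3.0 = 12960.0

12960.0 bps


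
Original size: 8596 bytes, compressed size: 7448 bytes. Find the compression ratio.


Ratio = original / compressed = 8596 / 7448 = 1.1541

1.1541


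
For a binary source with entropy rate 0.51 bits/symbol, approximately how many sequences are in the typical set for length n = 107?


log2|A_typical| = nH = 107 * 0.51 = 54.57, so |A_typical| ~ 2^54.57 = 2.674e+16

2.674e+16


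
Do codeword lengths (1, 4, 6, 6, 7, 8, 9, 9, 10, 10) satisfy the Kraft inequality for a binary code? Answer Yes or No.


Kraft sum = sum(2^(-l_i)) = 0.6113, need <= 1. Result: satisfied (a binary prefix-free code with these lengths exists)

Yes


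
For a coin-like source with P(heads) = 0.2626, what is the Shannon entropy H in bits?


H = -p*log2(p) - (1-p)*log2(1-p). -0.2626*log2(0.2626) = 0.506571; -0.7374*log2(0.7374) = 0.324073. H = 0.506571 + 0.324073 = 0.8306

0.8306 bits


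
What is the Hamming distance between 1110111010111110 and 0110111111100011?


Count differing positions: ^ . . . . . . ^ . ^ . ^ ^ ^ . ^ = 7 differences

7


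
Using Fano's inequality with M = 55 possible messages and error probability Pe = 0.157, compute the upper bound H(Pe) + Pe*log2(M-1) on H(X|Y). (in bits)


H(Pe) = -Pe*log2(Pe) - (1-Pe)*log2(1-Pe) = -0.157*log2(0.157) - 0.843*log2(0.843) = 0.419373 + 0.207711 = 0.6271. Pe*log2(M-1) = 0.157*log2(54) = 0.903517. Bound = H(Pe) + Pe*log2(M-1) = 0.419373 + 0.207711 + 0.903517 = 1.5306

1.5306 bits


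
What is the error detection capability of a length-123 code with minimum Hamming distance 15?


Detection capability = d_min - 1 = 15 - 1 = 14

14 errors


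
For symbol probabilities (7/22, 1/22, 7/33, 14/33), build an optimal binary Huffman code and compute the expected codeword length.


Huffman construction (repeatedly merge the two least-probable nodes; each merge adds 1 bit to every symbol beneath it): 1/22 + 7/33 = 17/66; 17/66 + 7/22 = 19/33; 14/33 + 19/33 = 1. Resulting codeword lengths (in the order the probabilities were given): (2, 3, 3, 1). L_avg = sum(p_i * l_i) = 7/22*2 + 1/22*3 + 7/33*3 + 14/33*1 = 11/6 = 1.8333

1.8333 bits


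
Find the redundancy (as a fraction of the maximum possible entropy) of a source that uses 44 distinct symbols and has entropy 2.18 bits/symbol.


H_max = log2(K) = log2(44) = 5.4594 bits/symbol. Redundancy = 1 - H/H_max = 1 - 2.18/5.4594 = 1 - 0.3993 = 0.6007

0.6007


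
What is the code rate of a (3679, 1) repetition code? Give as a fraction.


Rate = k/n = 1/3679

1/3679


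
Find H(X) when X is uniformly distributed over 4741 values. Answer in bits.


H = log2(n) = log2(4741) = 12.211

12.211 bits


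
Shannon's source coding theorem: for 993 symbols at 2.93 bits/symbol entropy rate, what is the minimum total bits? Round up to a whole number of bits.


Minimum bits >= n * H = 993 * 2.93 = 2909.49, rounded up to a whole number of bits = 2910

2910 bits


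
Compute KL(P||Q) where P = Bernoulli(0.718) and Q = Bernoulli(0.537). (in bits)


KL = p*log2(p/q) + (1-p)*log2((1-p)/(1-q)) = 0.718*log2(0.718/0.537) + 0.282*log2(0.282/0.463) = 0.0992

0.0992 bits


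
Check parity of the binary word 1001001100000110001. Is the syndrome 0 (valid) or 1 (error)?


Syndrome = XOR of all bits = 1 XOR 0 XOR 0 XOR 1 XOR 0 XOR 0 XOR 1 XOR 1 XOR 0 XOR 0 XOR 0 XOR 0 XOR 0 XOR 1 XOR 1 XOR 0 XOR 0 XOR 0 XOR 1 = 1

1


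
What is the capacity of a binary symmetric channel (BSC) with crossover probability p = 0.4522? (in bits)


H(p) = -p*log2(p) - (1-p)*log2(1-p) = -0.4522*log2(0.4522) - 0.5478*log2(0.5478) = 0.517754 + 0.475643 = 0.9934. C = 1 - H(p) = 1 - 0.9934 = 0.0066

0.0066 bits


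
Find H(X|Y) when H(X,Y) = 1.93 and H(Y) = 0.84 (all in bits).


H(X|Y) = H(X,Y) - H(Y) = 1.93 - 0.84 = 1.09

1.09 bits


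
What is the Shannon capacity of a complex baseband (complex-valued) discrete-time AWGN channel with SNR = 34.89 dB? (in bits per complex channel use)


SNR_linear = 10^(34.89/10) = 3083.188; C = log2(1 + SNR_linear) = log2(1 + 3083.188) = 11.5907

11.5907 bits/channel use


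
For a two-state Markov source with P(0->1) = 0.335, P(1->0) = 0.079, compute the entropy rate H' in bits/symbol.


Stationary distribution: pi_0 = p10/(p01+p10) = 0.1908, pi_1 = 0.8092. Entropy rate H' = pi_0*H(p01) + pi_1*H(p10) = 0.1908*0.92 + 0.8092*0.3986 = 0.4981

0.4981 bits/symbol


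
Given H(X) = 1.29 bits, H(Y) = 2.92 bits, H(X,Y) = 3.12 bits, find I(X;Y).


I(X;Y) = H(X) + H(Y) - H(X,Y) = 1.29 + 2.92 - 3.12 = 1.09

1.09 bits


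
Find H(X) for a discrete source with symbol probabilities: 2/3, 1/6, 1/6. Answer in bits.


H = -sum(p_i * log2(p_i)). Terms: -(2/3)*log2(2/3) = 0.389975; -(1/6)*log2(1/6) = 0.430827; -(1/6)*log2(1/6) = 0.430827. H = 0.389975 + 0.430827 + 0.430827 = 1.2516

1.2516 bits


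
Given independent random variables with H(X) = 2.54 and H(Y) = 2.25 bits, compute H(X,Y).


For independent variables, H(X,Y) = H(X) + H(Y) = 2.54 + 2.25 = 4.79

4.79 bits


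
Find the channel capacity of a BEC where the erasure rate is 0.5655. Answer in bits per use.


C = 1 - epsilon = 1 - 0.5655 = 0.4345

0.4345 bits


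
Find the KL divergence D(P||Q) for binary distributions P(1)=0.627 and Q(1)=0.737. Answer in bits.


KL = p*log2(p/q) + (1-p)*log2((1-p)/(1-q)) = 0.627*log2(0.627/0.737) + 0.373*log2(0.373/0.263) = 0.0418

0.0418 bits


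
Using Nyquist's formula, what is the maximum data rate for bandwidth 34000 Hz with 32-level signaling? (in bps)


Rate = 2 * B * log2(M) = 2 * 34000 * 5.0 = 340000.0

340000.0 bps


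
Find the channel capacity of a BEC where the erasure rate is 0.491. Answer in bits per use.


C = 1 - epsilon = 1 - 0.491 = 0.509

0.509 bits


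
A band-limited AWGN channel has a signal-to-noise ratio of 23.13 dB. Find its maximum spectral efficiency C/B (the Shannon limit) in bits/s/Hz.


SNR_linear = 10^(23.13/10) = 205.5891; C/B = log2(1 + SNR_linear) = log2(1 + 205.5891) = 7.6906

7.6906 bits/s/Hz


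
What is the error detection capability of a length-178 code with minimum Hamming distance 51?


Detection capability = d_min - 1 = 51 - 1 = 50

50 errors


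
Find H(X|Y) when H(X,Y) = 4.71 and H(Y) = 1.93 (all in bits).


H(X|Y) = H(X,Y) - H(Y) = 4.71 - 1.93 = 2.78

2.78 bits


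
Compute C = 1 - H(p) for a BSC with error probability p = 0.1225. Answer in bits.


H(p) = -p*log2(p) - (1-p)*log2(1-p) = -0.1225*log2(0.1225) - 0.8775*log2(0.8775) = 0.371070 + 0.165434 = 0.5365. C = 1 - H(p) = 1 - 0.5365 = 0.4635

0.4635 bits


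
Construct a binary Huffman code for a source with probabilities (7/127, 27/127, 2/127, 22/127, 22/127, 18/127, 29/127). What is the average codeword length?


Huffman construction (repeatedly merge the two least-probable nodes; each merge adds 1 bit to every symbol beneath it): 2/127 + 7/127 = 9/127; 9/127 + 18/127 = 27/127; 22/127 + 22/127 = 44/127; 27/127 + 27/127 = 54/127; 29/127 + 44/127 = 73/127; 54/127 + 73/127 = 1. Resulting codeword lengths (in the order the probabilities were given): (4, 2, 4, 3, 3, 3, 2). L_avg = sum(p_i * l_i) = 7/127*4 + 27/127*2 + 2/127*4 + 22/127*3 + 22/127*3 + 18/127*3 + 29/127*2 = 334/127 = 2.6299

2.6299 bits


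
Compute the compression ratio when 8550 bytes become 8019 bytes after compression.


Ratio = original / compressed = 8550 / 8019 = 1.0662

1.0662


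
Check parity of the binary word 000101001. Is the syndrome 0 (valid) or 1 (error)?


Syndrome = XOR of all bits = 0 XOR 0 XOR 0 XOR 1 XOR 0 XOR 1 XOR 0 XOR 0 XOR 1 = 1

1


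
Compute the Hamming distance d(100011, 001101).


Count differing positions: ^ . ^ ^ ^ . = 4 differences

4


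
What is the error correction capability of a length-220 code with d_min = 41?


Correction capability = floor((d-1)/2) = floor((41-1)/2) = 20

20 errors


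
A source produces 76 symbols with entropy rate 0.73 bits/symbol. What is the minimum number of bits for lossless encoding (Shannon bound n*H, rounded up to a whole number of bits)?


Minimum bits >= n * H = 76 * 0.73 = 55.48, rounded up to a whole number of bits = 56

56 bits


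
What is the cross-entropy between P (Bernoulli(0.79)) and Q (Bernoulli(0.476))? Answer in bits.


H(P,Q) = -p*log2(q) - (1-p)*log2(1-q). -0.79*log2(0.476) = 0.846064; -0.21*log2(0.524) = 0.195796. H(P,Q) = 0.846064 + 0.195796 = 1.0419

1.0419 bits


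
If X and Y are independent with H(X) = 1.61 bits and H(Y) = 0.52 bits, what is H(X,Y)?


For independent variables, H(X,Y) = H(X) + H(Y) = 1.61 + 0.52 = 2.13

2.13 bits


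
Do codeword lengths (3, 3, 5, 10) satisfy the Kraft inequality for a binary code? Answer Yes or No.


Kraft sum = sum(2^(-l_i)) = 0.2822, need <= 1. Result: satisfied (a binary prefix-free code with these lengths exists)

Yes


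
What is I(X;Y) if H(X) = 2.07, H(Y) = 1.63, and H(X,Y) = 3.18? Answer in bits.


I(X;Y) = H(X) + H(Y) - H(X,Y) = 2.07 + 1.63 - 3.18 = 0.52

0.52 bits


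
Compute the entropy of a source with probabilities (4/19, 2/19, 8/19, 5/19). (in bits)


H = -sum(p_i * log2(p_i)). Terms: -(4/19)*log2(4/19) = 0.473248; -(2/19)*log2(2/19) = 0.341887; -(8/19)*log2(8/19) = 0.525443; -(5/19)*log2(5/19) = 0.506842. H = 0.473248 + 0.341887 + 0.525443 + 0.506842 = 1.8474

1.8474 bits


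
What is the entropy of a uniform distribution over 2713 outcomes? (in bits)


H = log2(n) = log2(2713) = 11.4057

11.4057 bits


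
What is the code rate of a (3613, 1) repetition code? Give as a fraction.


Rate = k/n = 1/3613

1/3613


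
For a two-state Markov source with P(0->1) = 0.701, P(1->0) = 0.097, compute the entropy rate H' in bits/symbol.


Stationary distribution: pi_0 = p10/(p01+p10) = 0.1216, pi_1 = 0.8784. Entropy rate H' = pi_0*H(p01) + pi_1*H(p10) = 0.1216*0.8801 + 0.8784*0.4594 = 0.5105

0.5105 bits/symbol


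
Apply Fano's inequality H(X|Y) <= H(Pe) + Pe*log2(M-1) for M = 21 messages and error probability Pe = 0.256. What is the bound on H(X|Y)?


H(Pe) = -Pe*log2(Pe) - (1-Pe)*log2(1-Pe) = -0.256*log2(0.256) - 0.744*log2(0.744) = 0.503241 + 0.317409 = 0.8207. Pe*log2(M-1) = 0.256*log2(20) = 1.106414. Bound = H(Pe) + Pe*log2(M-1) = 0.503241 + 0.317409 + 1.106414 = 1.9271

1.9271 bits


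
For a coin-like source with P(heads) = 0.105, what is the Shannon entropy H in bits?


H = -p*log2(p) - (1-p)*log2(1-p). -0.105*log2(0.105) = 0.341412; -0.895*log2(0.895) = 0.143236. H = 0.341412 + 0.143236 = 0.4846

0.4846 bits


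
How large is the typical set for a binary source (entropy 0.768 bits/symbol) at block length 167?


log2|A_typical| = nH = 167 * 0.768 = 128.256, so |A_typical| ~ 2^128.256 = 4.064e+38

4.064e+38


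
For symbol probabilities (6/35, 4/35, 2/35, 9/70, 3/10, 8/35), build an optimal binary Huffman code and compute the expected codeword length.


Huffman construction (repeatedly merge the two least-probable nodes; each merge adds 1 bit to every symbol beneath it): 2/35 + 4/35 = 6/35; 9/70 + 6/35 = 3/10; 6/35 + 8/35 = 2/5; 3/10 + 3/10 = 3/5; 2/5 + 3/5 = 1. Resulting codeword lengths (in the order the probabilities were given): (3, 3, 3, 3, 2, 2). L_avg = sum(p_i * l_i) = 6/35*3 + 4/35*3 + 2/35*3 + 9/70*3 + 3/10*2 + 8/35*2 = 173/70 = 2.4714

2.4714 bits
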